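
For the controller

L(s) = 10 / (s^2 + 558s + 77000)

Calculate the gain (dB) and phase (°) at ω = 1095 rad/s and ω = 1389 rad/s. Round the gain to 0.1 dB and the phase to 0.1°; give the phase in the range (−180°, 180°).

Substitute s = j1095:
Numerator: 10 = 10 + j0
Denominator: (j1095)^2 + 558(j1095) + 77000 = -1122025 + j611010
|N| = √(10² + 0²) ≈ 10, ∠N ≈ 0.00°
|D| = √(1122025² + 611010²) ≈ 1.2776e+06, ∠D ≈ 151.43°
|L| = 10 / 1.2776e+06 ≈ 7.8272e-06
Gain = 20 log₁₀(7.8272e-06) ≈ -102.13 dB
∠L = 0.00° − 151.43° = -151.43°

Substitute s = j1389:
Numerator: 10 = 10 + j0
Denominator: (j1389)^2 + 558(j1389) + 77000 = -1852321 + j775062
|N| = √(10² + 0²) ≈ 10, ∠N ≈ 0.00°
|D| = √(1852321² + 775062²) ≈ 2.0079e+06, ∠D ≈ 157.29°
|L| = 10 / 2.0079e+06 ≈ 4.9803e-06
Gain = 20 log₁₀(4.9803e-06) ≈ -106.05 dB
∠L = 0.00° − 157.29° = -157.29°

ω = 1095: -102.1 dB, -151.4°; ω = 1389: -106.1 dB, -157.3°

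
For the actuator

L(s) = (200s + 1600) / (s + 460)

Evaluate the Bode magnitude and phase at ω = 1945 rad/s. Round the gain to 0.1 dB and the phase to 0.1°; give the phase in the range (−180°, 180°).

45.8 dB, 13.1°

Substitute s = j1945:
Numerator: 200(j1945) + 1600 = 1600 + j389000
Denominator: (j1945) + 460 = 460 + j1945
|N| = √(1600² + 389000²) ≈ 3.89e+05, ∠N ≈ 89.76°
|D| = √(460² + 1945²) ≈ 1998.7, ∠D ≈ 76.69°
|L| = 3.89e+05 / 1998.7 ≈ 194.63
Gain = 20 log₁₀(194.63) ≈ 45.78 dB
∠L = 89.76° − 76.69° = 13.07°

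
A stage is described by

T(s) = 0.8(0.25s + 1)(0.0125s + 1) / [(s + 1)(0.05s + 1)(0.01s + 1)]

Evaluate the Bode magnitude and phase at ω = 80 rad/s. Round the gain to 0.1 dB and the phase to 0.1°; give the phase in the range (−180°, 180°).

-25.4 dB, -71.8°

At ω = 80 rad/s:
zero (1 + j80·0.25) = 1 + j20 → |·| ≈ 20.025, ∠ ≈ 87.14°
zero (1 + j80·0.0125) = 1 + j1 → |·| ≈ 1.4142, ∠ ≈ 45.00°
pole (1 + j80·1) = 1 + j80 → |·| ≈ 80.006, ∠ ≈ 89.28°
pole (1 + j80·0.05) = 1 + j4 → |·| ≈ 4.1231, ∠ ≈ 75.96°
pole (1 + j80·0.01) = 1 + j0.8 → |·| ≈ 1.2806, ∠ ≈ 38.66°
|T| = 0.8 · 20.025 · 1.4142 / (80.006 · 4.1231 · 1.2806) ≈ 0.053631
Gain = 20 log₁₀(0.053631) ≈ -25.41 dB
∠T = (87.14° + 45.00°) − (89.28° + 75.96° + 38.66°) = -71.76°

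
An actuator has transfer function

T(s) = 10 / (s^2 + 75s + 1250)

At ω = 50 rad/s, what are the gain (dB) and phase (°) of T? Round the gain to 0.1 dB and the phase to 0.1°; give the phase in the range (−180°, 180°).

-51.9 dB, -108.4°

Substitute s = j50:
Numerator: 10 = 10 + j0
Denominator: (j50)^2 + 75(j50) + 1250 = -1250 + j3750
|N| = √(10² + 0²) ≈ 10, ∠N ≈ 0.00°
|D| = √(1250² + 3750²) ≈ 3952.8, ∠D ≈ 108.43°
|T| = 10 / 3952.8 ≈ 0.0025299
Gain = 20 log₁₀(0.0025299) ≈ -51.94 dB
∠T = 0.00° − 108.43° = -108.43°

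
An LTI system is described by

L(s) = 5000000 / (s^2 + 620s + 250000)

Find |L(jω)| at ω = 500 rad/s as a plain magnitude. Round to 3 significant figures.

At s = jω = j500:
quadratic: (j500)² + 620·j500 + 250000 = 0 + j310000 → |·| ≈ 3.1e+05, ∠ ≈ 90.00°
|L| = 5000000 / 3.1e+05 ≈ 16.129

16.1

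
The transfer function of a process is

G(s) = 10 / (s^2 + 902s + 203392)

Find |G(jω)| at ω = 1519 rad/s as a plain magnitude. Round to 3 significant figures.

Substitute s = j1519:
Numerator: 10 = 10 + j0
Denominator: (j1519)^2 + 902(j1519) + 203392 = -2103969 + j1370138
|N| = √(10² + 0²) ≈ 10, ∠N ≈ 0.00°
|D| = √(2103969² + 1370138²) ≈ 2.5108e+06, ∠D ≈ 146.93°
|G| = 10 / 2.5108e+06 ≈ 3.9828e-06

3.98e-06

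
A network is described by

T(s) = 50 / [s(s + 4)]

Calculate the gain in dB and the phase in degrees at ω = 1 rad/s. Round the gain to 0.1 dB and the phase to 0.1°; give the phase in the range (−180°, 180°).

21.7 dB, -104.0°

At s = jω = j1:
pole (s+4): 4 + j1 → |·| = √(4²+1²) = √17 ≈ 4.1231, ∠ = arctan(1/4) ≈ 14.04°
pole at origin: |s| = 1, ∠ = 90.00° (in denominator)
|T| = 50 / 4.1231 ≈ 12.127
Gain = 20 log₁₀(12.127) ≈ 21.68 dB
∠T = 0.00° − 104.04° = -104.04°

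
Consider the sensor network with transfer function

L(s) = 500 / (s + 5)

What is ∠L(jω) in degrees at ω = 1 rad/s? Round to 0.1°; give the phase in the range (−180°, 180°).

Substitute s = j1:
Numerator: 500 = 500 + j0
Denominator: (j1) + 5 = 5 + j1
|N| = √(500² + 0²) ≈ 500, ∠N ≈ 0.00°
|D| = √(5² + 1²) ≈ 5.099, ∠D ≈ 11.31°
∠L = 0.00° − 11.31° = -11.31°

-11.3°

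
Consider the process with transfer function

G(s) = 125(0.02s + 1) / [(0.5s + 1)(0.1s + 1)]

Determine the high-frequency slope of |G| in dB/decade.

Each pole contributes −20 dB/decade at high frequency; each zero contributes +20 dB/decade.
Net: 1 zero(s) − 2 pole(s) → -20 dB/decade.

-20 dB/decade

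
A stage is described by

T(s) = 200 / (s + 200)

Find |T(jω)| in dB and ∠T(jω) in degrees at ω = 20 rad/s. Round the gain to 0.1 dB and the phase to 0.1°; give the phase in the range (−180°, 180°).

Substitute s = j20:
Numerator: 200 = 200 + j0
Denominator: (j20) + 200 = 200 + j20
|N| = √(200² + 0²) ≈ 200, ∠N ≈ 0.00°
|D| = √(200² + 20²) ≈ 201, ∠D ≈ 5.71°
|T| = 200 / 201 ≈ 0.99502
Gain = 20 log₁₀(0.99502) ≈ -0.04 dB
∠T = 0.00° − 5.71° = -5.71°

-0.0 dB, -5.7°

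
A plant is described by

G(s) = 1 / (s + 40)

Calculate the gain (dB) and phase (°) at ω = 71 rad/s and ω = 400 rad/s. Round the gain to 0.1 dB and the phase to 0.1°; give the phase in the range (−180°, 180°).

ω = 71: -38.2 dB, -60.6°; ω = 400: -52.1 dB, -84.3°

Substitute s = j71:
Numerator: 1 = 1 + j0
Denominator: (j71) + 40 = 40 + j71
|N| = √(1² + 0²) ≈ 1, ∠N ≈ 0.00°
|D| = √(40² + 71²) ≈ 81.492, ∠D ≈ 60.60°
|G| = 1 / 81.492 ≈ 0.012271
Gain = 20 log₁₀(0.012271) ≈ -38.22 dB
∠G = 0.00° − 60.60° = -60.60°

Substitute s = j400:
Numerator: 1 = 1 + j0
Denominator: (j400) + 40 = 40 + j400
|N| = √(1² + 0²) ≈ 1, ∠N ≈ 0.00°
|D| = √(40² + 400²) ≈ 402, ∠D ≈ 84.29°
|G| = 1 / 402 ≈ 0.0024876
Gain = 20 log₁₀(0.0024876) ≈ -52.08 dB
∠G = 0.00° − 84.29° = -84.29°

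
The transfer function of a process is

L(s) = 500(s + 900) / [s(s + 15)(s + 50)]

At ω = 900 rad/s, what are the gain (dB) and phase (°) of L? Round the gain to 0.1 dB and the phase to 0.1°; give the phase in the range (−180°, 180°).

At s = jω = j900:
zero (s+900): 900 + j900 → |·| = √(900²+900²) = √1620000 ≈ 1272.8, ∠ = arctan(900/900) ≈ 45.00°
pole (s+15): 15 + j900 → |·| = √(15²+900²) = √810225 ≈ 900.12, ∠ = arctan(900/15) ≈ 89.05°
pole (s+50): 50 + j900 → |·| = √(50²+900²) = √812500 ≈ 901.39, ∠ = arctan(900/50) ≈ 86.82°
pole at origin: |s| = 900, ∠ = 90.00° (in denominator)
|L| = 500 · 1272.8 / 7.3022e+08 ≈ 0.00087152
Gain = 20 log₁₀(0.00087152) ≈ -61.19 dB
∠L = 45.00° − 265.87° = -220.87° ≡ 139.13° (principal value)

-61.2 dB, 139.1°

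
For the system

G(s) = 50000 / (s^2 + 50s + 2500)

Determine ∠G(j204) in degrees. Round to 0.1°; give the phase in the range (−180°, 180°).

At s = jω = j204:
quadratic: (j204)² + 50·j204 + 2500 = -39116 + j10200 → |·| ≈ 40424, ∠ ≈ 165.38°
∠G = 0.00° − 165.38° = -165.38°

-165.4°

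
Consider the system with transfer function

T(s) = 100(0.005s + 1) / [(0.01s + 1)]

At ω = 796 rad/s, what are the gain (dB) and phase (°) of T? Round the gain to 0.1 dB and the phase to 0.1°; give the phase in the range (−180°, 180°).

34.2 dB, -6.9°

At ω = 796 rad/s:
zero (1 + j796·0.005) = 1 + j3.98 → |·| ≈ 4.1037, ∠ ≈ 75.90°
pole (1 + j796·0.01) = 1 + j7.96 → |·| ≈ 8.0226, ∠ ≈ 82.84°
|T| = 100 · 4.1037 / (8.0226) ≈ 51.152
Gain = 20 log₁₀(51.152) ≈ 34.18 dB
∠T = (75.90°) − (82.84°) = -6.94°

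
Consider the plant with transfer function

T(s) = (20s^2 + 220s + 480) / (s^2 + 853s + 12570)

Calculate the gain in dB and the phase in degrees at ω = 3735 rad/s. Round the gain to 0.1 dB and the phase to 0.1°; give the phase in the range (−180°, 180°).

Substitute s = j3735:
Numerator: 20(j3735)^2 + 220(j3735) + 480 = -279004020 + j821700
Denominator: (j3735)^2 + 853(j3735) + 12570 = -13937655 + j3185955
|N| = √(279004020² + 821700²) ≈ 2.7901e+08, ∠N ≈ 179.83°
|D| = √(13937655² + 3185955²) ≈ 1.4297e+07, ∠D ≈ 167.12°
|T| = 2.7901e+08 / 1.4297e+07 ≈ 19.515
Gain = 20 log₁₀(19.515) ≈ 25.81 dB
∠T = 179.83° − 167.12° = 12.71°

25.8 dB, 12.7°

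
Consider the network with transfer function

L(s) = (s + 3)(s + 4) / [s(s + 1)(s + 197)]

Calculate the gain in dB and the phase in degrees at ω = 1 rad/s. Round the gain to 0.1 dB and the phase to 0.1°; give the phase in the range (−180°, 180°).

At s = jω = j1:
zero (s+3): 3 + j1 → |·| = √(3²+1²) = √10 ≈ 3.1623, ∠ = arctan(1/3) ≈ 18.43°
zero (s+4): 4 + j1 → |·| = √(4²+1²) = √17 ≈ 4.1231, ∠ = arctan(1/4) ≈ 14.04°
pole (s+1): 1 + j1 → |·| = √(1²+1²) = √2 ≈ 1.4142, ∠ = arctan(1/1) ≈ 45.00°
pole (s+197): 197 + j1 → |·| = √(197²+1²) = √38810 ≈ 197, ∠ = arctan(1/197) ≈ 0.29°
pole at origin: |s| = 1, ∠ = 90.00° (in denominator)
|L| = 1 · 13.038 / 278.6 ≈ 0.046798
Gain = 20 log₁₀(0.046798) ≈ -26.60 dB
∠L = 32.47° − 135.29° = -102.82°

-26.6 dB, -102.8°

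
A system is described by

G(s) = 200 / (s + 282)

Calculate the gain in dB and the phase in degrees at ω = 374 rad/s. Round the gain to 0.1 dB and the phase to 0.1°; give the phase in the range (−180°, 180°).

At s = jω = j374:
pole (s+282): 282 + j374 → |·| = √(282²+374²) = √219400 ≈ 468.4, ∠ = arctan(374/282) ≈ 52.98°
|G| = 200 / 468.4 ≈ 0.42699
Gain = 20 log₁₀(0.42699) ≈ -7.39 dB
∠G = 0.00° − 52.98° = -52.98°

-7.4 dB, -53.0°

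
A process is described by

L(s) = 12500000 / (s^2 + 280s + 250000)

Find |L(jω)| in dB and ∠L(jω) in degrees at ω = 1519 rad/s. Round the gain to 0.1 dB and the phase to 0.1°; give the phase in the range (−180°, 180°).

15.5 dB, -168.3°

At s = jω = j1519:
quadratic: (j1519)² + 280·j1519 + 250000 = -2057361 + j425320 → |·| ≈ 2.1009e+06, ∠ ≈ 168.32°
|L| = 12500000 / 2.1009e+06 ≈ 5.9498
Gain = 20 log₁₀(5.9498) ≈ 15.49 dB
∠L = 0.00° − 168.32° = -168.32°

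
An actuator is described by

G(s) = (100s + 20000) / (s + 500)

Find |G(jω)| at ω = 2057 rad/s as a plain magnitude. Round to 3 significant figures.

97.6

Substitute s = j2057:
Numerator: 100(j2057) + 20000 = 20000 + j205700
Denominator: (j2057) + 500 = 500 + j2057
|N| = √(20000² + 205700²) ≈ 2.0667e+05, ∠N ≈ 84.45°
|D| = √(500² + 2057²) ≈ 2116.9, ∠D ≈ 76.34°
|G| = 2.0667e+05 / 2116.9 ≈ 97.629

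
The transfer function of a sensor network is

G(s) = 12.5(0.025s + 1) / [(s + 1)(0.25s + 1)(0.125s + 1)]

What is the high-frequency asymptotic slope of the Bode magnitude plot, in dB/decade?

-40 dB/decade

Each pole contributes −20 dB/decade at high frequency; each zero contributes +20 dB/decade.
Net: 1 zero(s) − 3 pole(s) → -40 dB/decade.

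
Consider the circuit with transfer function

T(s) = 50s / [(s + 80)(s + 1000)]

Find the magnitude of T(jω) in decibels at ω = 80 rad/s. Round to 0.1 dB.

-29.1 dB

At s = jω = j80:
zero at origin: s = j80 → |·| = 80, ∠ = 90.00°
pole (s+80): 80 + j80 → |·| = √(80²+80²) = √12800 ≈ 113.14, ∠ = arctan(80/80) ≈ 45.00°
pole (s+1000): 1000 + j80 → |·| = √(1000²+80²) = √1006400 ≈ 1003.2, ∠ = arctan(80/1000) ≈ 4.57°
|T| = 50 · 80 / 1.135e+05 ≈ 0.035242
Gain = 20 log₁₀(0.035242) ≈ -29.06 dB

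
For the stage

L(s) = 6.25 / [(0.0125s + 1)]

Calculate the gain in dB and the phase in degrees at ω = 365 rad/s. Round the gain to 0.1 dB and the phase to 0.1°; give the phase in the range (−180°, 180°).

2.5 dB, -77.6°

At ω = 365 rad/s:
pole (1 + j365·0.0125) = 1 + j4.5625 → |·| ≈ 4.6708, ∠ ≈ 77.64°
|L| = 6.25 · 1 / (4.6708) ≈ 1.3381
Gain = 20 log₁₀(1.3381) ≈ 2.53 dB
∠L = (0°) − (77.64°) = -77.64°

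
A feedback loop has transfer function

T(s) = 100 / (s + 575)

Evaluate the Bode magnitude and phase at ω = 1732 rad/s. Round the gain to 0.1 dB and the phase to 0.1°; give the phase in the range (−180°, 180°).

At s = jω = j1732:
pole (s+575): 575 + j1732 → |·| = √(575²+1732²) = √3330449 ≈ 1825, ∠ = arctan(1732/575) ≈ 71.63°
|T| = 100 / 1825 ≈ 0.054795
Gain = 20 log₁₀(0.054795) ≈ -25.23 dB
∠T = 0.00° − 71.63° = -71.63°

-25.2 dB, -71.6°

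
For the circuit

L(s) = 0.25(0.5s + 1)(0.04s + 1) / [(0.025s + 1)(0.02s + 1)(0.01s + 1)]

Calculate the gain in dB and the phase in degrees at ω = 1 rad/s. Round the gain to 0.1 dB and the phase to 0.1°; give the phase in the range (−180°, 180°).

-11.1 dB, 25.7°

At ω = 1 rad/s:
zero (1 + j1·0.5) = 1 + j0.5 → |·| ≈ 1.118, ∠ ≈ 26.57°
zero (1 + j1·0.04) = 1 + j0.04 → |·| ≈ 1.0008, ∠ ≈ 2.29°
pole (1 + j1·0.025) = 1 + j0.025 → |·| ≈ 1.0003, ∠ ≈ 1.43°
pole (1 + j1·0.02) = 1 + j0.02 → |·| ≈ 1.0002, ∠ ≈ 1.15°
pole (1 + j1·0.01) = 1 + j0.01 → |·| ≈ 1, ∠ ≈ 0.57°
|L| = 0.25 · 1.118 · 1.0008 / (1.0003 · 1.0002 · 1) ≈ 0.27958
Gain = 20 log₁₀(0.27958) ≈ -11.07 dB
∠L = (26.57° + 2.29°) − (1.43° + 1.15° + 0.57°) = 25.71°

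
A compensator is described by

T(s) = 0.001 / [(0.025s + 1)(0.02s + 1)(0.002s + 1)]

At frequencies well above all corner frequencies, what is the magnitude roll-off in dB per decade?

Each pole contributes −20 dB/decade at high frequency; each zero contributes +20 dB/decade.
Net: 0 zero(s) − 3 pole(s) → -60 dB/decade.

-60 dB/decade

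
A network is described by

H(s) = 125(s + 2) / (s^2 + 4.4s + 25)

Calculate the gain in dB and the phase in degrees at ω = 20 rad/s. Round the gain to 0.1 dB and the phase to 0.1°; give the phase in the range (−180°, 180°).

16.3 dB, -82.5°

At s = jω = j20:
zero (s+2): 2 + j20 → |·| = √(2²+20²) = √404 ≈ 20.1, ∠ = arctan(20/2) ≈ 84.29°
quadratic: (j20)² + 4.4·j20 + 25 = -375 + j88 → |·| ≈ 385.19, ∠ ≈ 166.79°
|H| = 125 · 20.1 / 385.19 ≈ 6.5228
Gain = 20 log₁₀(6.5228) ≈ 16.29 dB
∠H = 84.29° − 166.79° = -82.50°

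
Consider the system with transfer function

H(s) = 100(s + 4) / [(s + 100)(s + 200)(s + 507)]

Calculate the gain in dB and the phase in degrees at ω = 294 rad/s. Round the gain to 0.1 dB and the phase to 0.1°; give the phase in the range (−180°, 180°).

-66.9 dB, -67.9°

At s = jω = j294:
zero (s+4): 4 + j294 → |·| = √(4²+294²) = √86452 ≈ 294.03, ∠ = arctan(294/4) ≈ 89.22°
pole (s+100): 100 + j294 → |·| = √(100²+294²) = √96436 ≈ 310.54, ∠ = arctan(294/100) ≈ 71.21°
pole (s+200): 200 + j294 → |·| = √(200²+294²) = √126436 ≈ 355.58, ∠ = arctan(294/200) ≈ 55.77°
pole (s+507): 507 + j294 → |·| = √(507²+294²) = √343485 ≈ 586.08, ∠ = arctan(294/507) ≈ 30.11°
|H| = 100 · 294.03 / 6.4716e+07 ≈ 0.00045434
Gain = 20 log₁₀(0.00045434) ≈ -66.85 dB
∠H = 89.22° − 157.09° = -67.87°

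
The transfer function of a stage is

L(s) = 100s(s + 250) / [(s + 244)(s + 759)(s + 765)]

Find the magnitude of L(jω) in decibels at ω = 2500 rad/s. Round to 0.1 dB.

At s = jω = j2500:
zero (s+250): 250 + j2500 → |·| = √(250²+2500²) = √6312500 ≈ 2512.5, ∠ = arctan(2500/250) ≈ 84.29°
zero at origin: s = j2500 → |·| = 2500, ∠ = 90.00°
pole (s+244): 244 + j2500 → |·| = √(244²+2500²) = √6309536 ≈ 2511.9, ∠ = arctan(2500/244) ≈ 84.43°
pole (s+759): 759 + j2500 → |·| = √(759²+2500²) = √6826081 ≈ 2612.7, ∠ = arctan(2500/759) ≈ 73.11°
pole (s+765): 765 + j2500 → |·| = √(765²+2500²) = √6835225 ≈ 2614.4, ∠ = arctan(2500/765) ≈ 72.99°
|L| = 100 · 6.2812e+06 / 1.7158e+10 ≈ 0.036608
Gain = 20 log₁₀(0.036608) ≈ -28.73 dB

-28.7 dB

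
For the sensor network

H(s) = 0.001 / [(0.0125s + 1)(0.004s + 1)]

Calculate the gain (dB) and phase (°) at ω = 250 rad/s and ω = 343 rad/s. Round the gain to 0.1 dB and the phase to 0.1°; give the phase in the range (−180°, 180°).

ω = 250: -73.3 dB, -117.3°; ω = 343: -77.5 dB, -130.8°

At ω = 250 rad/s:
pole (1 + j250·0.0125) = 1 + j3.125 → |·| ≈ 3.2811, ∠ ≈ 72.26°
pole (1 + j250·0.004) = 1 + j1 → |·| ≈ 1.4142, ∠ ≈ 45.00°
|H| = 0.001 · 1 / (3.2811 · 1.4142) ≈ 0.00021551
Gain = 20 log₁₀(0.00021551) ≈ -73.33 dB
∠H = (0°) − (72.26° + 45.00°) = -117.26°

At ω = 343 rad/s:
pole (1 + j343·0.0125) = 1 + j4.2875 → |·| ≈ 4.4026, ∠ ≈ 76.87°
pole (1 + j343·0.004) = 1 + j1.372 → |·| ≈ 1.6978, ∠ ≈ 53.91°
|H| = 0.001 · 1 / (4.4026 · 1.6978) ≈ 0.00013378
Gain = 20 log₁₀(0.00013378) ≈ -77.47 dB
∠H = (0°) − (76.87° + 53.91°) = -130.78°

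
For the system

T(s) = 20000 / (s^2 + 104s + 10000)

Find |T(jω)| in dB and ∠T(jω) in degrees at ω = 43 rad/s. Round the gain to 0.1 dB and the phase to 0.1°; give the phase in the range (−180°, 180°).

6.7 dB, -28.8°

At s = jω = j43:
quadratic: (j43)² + 104·j43 + 10000 = 8151 + j4472 → |·| ≈ 9297.2, ∠ ≈ 28.75°
|T| = 20000 / 9297.2 ≈ 2.1512
Gain = 20 log₁₀(2.1512) ≈ 6.65 dB
∠T = 0.00° − 28.75° = -28.75°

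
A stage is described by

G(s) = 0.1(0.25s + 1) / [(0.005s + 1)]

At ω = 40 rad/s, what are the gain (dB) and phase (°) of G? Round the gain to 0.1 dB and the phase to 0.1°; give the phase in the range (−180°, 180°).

At ω = 40 rad/s:
zero (1 + j40·0.25) = 1 + j10 → |·| ≈ 10.05, ∠ ≈ 84.29°
pole (1 + j40·0.005) = 1 + j0.2 → |·| ≈ 1.0198, ∠ ≈ 11.31°
|G| = 0.1 · 10.05 / (1.0198) ≈ 0.98549
Gain = 20 log₁₀(0.98549) ≈ -0.13 dB
∠G = (84.29°) − (11.31°) = 72.98°

-0.1 dB, 73.0°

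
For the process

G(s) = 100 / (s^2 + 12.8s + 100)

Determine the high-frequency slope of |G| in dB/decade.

Each pole contributes −20 dB/decade at high frequency; each zero contributes +20 dB/decade.
Net: 0 zero(s) − 2 pole(s) → -40 dB/decade.

-40 dB/decade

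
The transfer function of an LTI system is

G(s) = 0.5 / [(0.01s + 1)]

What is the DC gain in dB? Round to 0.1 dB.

G(0) = 0.5 · 1 / 1 = 0.5
20 log₁₀(0.5) ≈ -6.02 dB

-6.0 dB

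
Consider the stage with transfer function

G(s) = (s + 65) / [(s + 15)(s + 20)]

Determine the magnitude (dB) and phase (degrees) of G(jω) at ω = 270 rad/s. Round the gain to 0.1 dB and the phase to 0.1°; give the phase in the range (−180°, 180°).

-48.4 dB, -96.1°

At s = jω = j270:
zero (s+65): 65 + j270 → |·| = √(65²+270²) = √77125 ≈ 277.71, ∠ = arctan(270/65) ≈ 76.46°
pole (s+15): 15 + j270 → |·| = √(15²+270²) = √73125 ≈ 270.42, ∠ = arctan(270/15) ≈ 86.82°
pole (s+20): 20 + j270 → |·| = √(20²+270²) = √73300 ≈ 270.74, ∠ = arctan(270/20) ≈ 85.76°
|G| = 1 · 277.71 / 73214 ≈ 0.0037931
Gain = 20 log₁₀(0.0037931) ≈ -48.42 dB
∠G = 76.46° − 172.58° = -96.12°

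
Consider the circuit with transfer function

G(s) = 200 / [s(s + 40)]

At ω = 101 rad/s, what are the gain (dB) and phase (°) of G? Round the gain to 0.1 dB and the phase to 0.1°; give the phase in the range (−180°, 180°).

At s = jω = j101:
pole (s+40): 40 + j101 → |·| = √(40²+101²) = √11801 ≈ 108.63, ∠ = arctan(101/40) ≈ 68.39°
pole at origin: |s| = 101, ∠ = 90.00° (in denominator)
|G| = 200 / 10972 ≈ 0.018228
Gain = 20 log₁₀(0.018228) ≈ -34.79 dB
∠G = 0.00° − 158.39° = -158.39°

-34.8 dB, -158.4°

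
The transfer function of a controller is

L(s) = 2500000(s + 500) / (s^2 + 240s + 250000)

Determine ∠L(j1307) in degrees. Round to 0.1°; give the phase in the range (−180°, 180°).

At s = jω = j1307:
zero (s+500): 500 + j1307 → |·| = √(500²+1307²) = √1958249 ≈ 1399.4, ∠ = arctan(1307/500) ≈ 69.07°
quadratic: (j1307)² + 240·j1307 + 250000 = -1458249 + j313680 → |·| ≈ 1.4916e+06, ∠ ≈ 167.86°
∠L = 69.07° − 167.86° = -98.79°

-98.8°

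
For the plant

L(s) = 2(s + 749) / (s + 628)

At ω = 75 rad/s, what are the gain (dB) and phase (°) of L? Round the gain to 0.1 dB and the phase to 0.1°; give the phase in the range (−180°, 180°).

7.5 dB, -1.1°

At s = jω = j75:
zero (s+749): 749 + j75 → |·| = √(749²+75²) = √566626 ≈ 752.75, ∠ = arctan(75/749) ≈ 5.72°
pole (s+628): 628 + j75 → |·| = √(628²+75²) = √400009 ≈ 632.46, ∠ = arctan(75/628) ≈ 6.81°
|L| = 2 · 752.75 / 632.46 ≈ 2.3804
Gain = 20 log₁₀(2.3804) ≈ 7.53 dB
∠L = 5.72° − 6.81° = -1.09°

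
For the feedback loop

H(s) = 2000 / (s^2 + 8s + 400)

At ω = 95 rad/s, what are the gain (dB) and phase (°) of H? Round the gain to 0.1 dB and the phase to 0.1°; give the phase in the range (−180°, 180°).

At s = jω = j95:
quadratic: (j95)² + 8·j95 + 400 = -8625 + j760 → |·| ≈ 8658.4, ∠ ≈ 174.96°
|H| = 2000 / 8658.4 ≈ 0.23099
Gain = 20 log₁₀(0.23099) ≈ -12.73 dB
∠H = 0.00° − 174.96° = -174.96°

-12.7 dB, -175.0°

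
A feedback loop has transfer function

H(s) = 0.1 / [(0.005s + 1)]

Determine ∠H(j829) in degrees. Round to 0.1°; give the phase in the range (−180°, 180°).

-76.4°

At ω = 829 rad/s:
pole (1 + j829·0.005) = 1 + j4.145 → |·| ≈ 4.2639, ∠ ≈ 76.44°
∠H = (0°) − (76.44°) = -76.44°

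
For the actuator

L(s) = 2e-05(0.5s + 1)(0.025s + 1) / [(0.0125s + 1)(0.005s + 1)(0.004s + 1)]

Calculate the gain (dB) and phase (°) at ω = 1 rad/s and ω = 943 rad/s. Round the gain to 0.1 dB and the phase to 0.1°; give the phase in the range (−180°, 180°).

At ω = 1 rad/s:
zero (1 + j1·0.5) = 1 + j0.5 → |·| ≈ 1.118, ∠ ≈ 26.57°
zero (1 + j1·0.025) = 1 + j0.025 → |·| ≈ 1.0003, ∠ ≈ 1.43°
pole (1 + j1·0.0125) = 1 + j0.0125 → |·| ≈ 1.0001, ∠ ≈ 0.72°
pole (1 + j1·0.005) = 1 + j0.005 → |·| ≈ 1, ∠ ≈ 0.29°
pole (1 + j1·0.004) = 1 + j0.004 → |·| ≈ 1, ∠ ≈ 0.23°
|L| = 2e-05 · 1.118 · 1.0003 / (1.0001 · 1 · 1) ≈ 2.2364e-05
Gain = 20 log₁₀(2.2364e-05) ≈ -93.01 dB
∠L = (26.57° + 1.43°) − (0.72° + 0.29° + 0.23°) = 26.76°

At ω = 943 rad/s:
zero (1 + j943·0.5) = 1 + j471.5 → |·| ≈ 471.5, ∠ ≈ 89.88°
zero (1 + j943·0.025) = 1 + j23.575 → |·| ≈ 23.596, ∠ ≈ 87.57°
pole (1 + j943·0.0125) = 1 + j11.7875 → |·| ≈ 11.83, ∠ ≈ 85.15°
pole (1 + j943·0.005) = 1 + j4.715 → |·| ≈ 4.8199, ∠ ≈ 78.03°
pole (1 + j943·0.004) = 1 + j3.772 → |·| ≈ 3.9023, ∠ ≈ 75.15°
|L| = 2e-05 · 471.5 · 23.596 / (11.83 · 4.8199 · 3.9023) ≈ 0.001
Gain = 20 log₁₀(0.001) ≈ -60.00 dB
∠L = (89.88° + 87.57°) − (85.15° + 78.03° + 75.15°) = -60.88°

ω = 1: -93.0 dB, 26.8°; ω = 943: -60.0 dB, -60.9°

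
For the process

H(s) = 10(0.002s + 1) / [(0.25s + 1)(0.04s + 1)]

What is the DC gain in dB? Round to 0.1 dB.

20.0 dB

H(0) = 10 · 1 / 1 = 10
20 log₁₀(10) ≈ 20.00 dB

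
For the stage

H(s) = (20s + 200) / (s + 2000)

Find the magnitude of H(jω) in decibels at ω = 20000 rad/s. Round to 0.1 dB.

Substitute s = j20000:
Numerator: 20(j20000) + 200 = 200 + j400000
Denominator: (j20000) + 2000 = 2000 + j20000
|N| = √(200² + 400000²) ≈ 4e+05, ∠N ≈ 89.97°
|D| = √(2000² + 20000²) ≈ 20100, ∠D ≈ 84.29°
|H| = 4e+05 / 20100 ≈ 19.9
Gain = 20 log₁₀(19.9) ≈ 25.98 dB

26.0 dB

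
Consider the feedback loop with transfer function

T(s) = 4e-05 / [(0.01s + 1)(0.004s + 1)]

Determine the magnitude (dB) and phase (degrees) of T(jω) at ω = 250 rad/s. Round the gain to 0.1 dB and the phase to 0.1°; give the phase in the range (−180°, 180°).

-99.6 dB, -113.2°

At ω = 250 rad/s:
pole (1 + j250·0.01) = 1 + j2.5 → |·| ≈ 2.6926, ∠ ≈ 68.20°
pole (1 + j250·0.004) = 1 + j1 → |·| ≈ 1.4142, ∠ ≈ 45.00°
|T| = 4e-05 · 1 / (2.6926 · 1.4142) ≈ 1.0505e-05
Gain = 20 log₁₀(1.0505e-05) ≈ -99.57 dB
∠T = (0°) − (68.20° + 45.00°) = -113.20°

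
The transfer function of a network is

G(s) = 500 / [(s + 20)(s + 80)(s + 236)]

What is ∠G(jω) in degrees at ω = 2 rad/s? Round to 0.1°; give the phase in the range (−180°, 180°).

At s = jω = j2:
pole (s+20): 20 + j2 → |·| = √(20²+2²) = √404 ≈ 20.1, ∠ = arctan(2/20) ≈ 5.71°
pole (s+80): 80 + j2 → |·| = √(80²+2²) = √6404 ≈ 80.025, ∠ = arctan(2/80) ≈ 1.43°
pole (s+236): 236 + j2 → |·| = √(236²+2²) = √55700 ≈ 236.01, ∠ = arctan(2/236) ≈ 0.49°
∠G = 0.00° − 7.63° = -7.63°

-7.6°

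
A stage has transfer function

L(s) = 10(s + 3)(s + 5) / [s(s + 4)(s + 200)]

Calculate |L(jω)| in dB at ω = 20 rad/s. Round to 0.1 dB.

-25.9 dB

At s = jω = j20:
zero (s+3): 3 + j20 → |·| = √(3²+20²) = √409 ≈ 20.224, ∠ = arctan(20/3) ≈ 81.47°
zero (s+5): 5 + j20 → |·| = √(5²+20²) = √425 ≈ 20.616, ∠ = arctan(20/5) ≈ 75.96°
pole (s+4): 4 + j20 → |·| = √(4²+20²) = √416 ≈ 20.396, ∠ = arctan(20/4) ≈ 78.69°
pole (s+200): 200 + j20 → |·| = √(200²+20²) = √40400 ≈ 201, ∠ = arctan(20/200) ≈ 5.71°
pole at origin: |s| = 20, ∠ = 90.00° (in denominator)
|L| = 10 · 416.94 / 81992 ≈ 0.050851
Gain = 20 log₁₀(0.050851) ≈ -25.87 dB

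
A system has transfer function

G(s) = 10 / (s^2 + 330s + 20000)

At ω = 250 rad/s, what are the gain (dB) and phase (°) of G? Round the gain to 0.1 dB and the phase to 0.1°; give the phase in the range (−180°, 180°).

Substitute s = j250:
Numerator: 10 = 10 + j0
Denominator: (j250)^2 + 330(j250) + 20000 = -42500 + j82500
|N| = √(10² + 0²) ≈ 10, ∠N ≈ 0.00°
|D| = √(42500² + 82500²) ≈ 92804, ∠D ≈ 117.26°
|G| = 10 / 92804 ≈ 0.00010775
Gain = 20 log₁₀(0.00010775) ≈ -79.35 dB
∠G = 0.00° − 117.26° = -117.26°

-79.4 dB, -117.3°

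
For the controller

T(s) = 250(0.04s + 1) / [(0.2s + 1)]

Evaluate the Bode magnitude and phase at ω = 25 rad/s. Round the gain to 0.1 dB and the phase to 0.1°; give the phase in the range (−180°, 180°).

36.8 dB, -33.7°

At ω = 25 rad/s:
zero (1 + j25·0.04) = 1 + j1 → |·| ≈ 1.4142, ∠ ≈ 45.00°
pole (1 + j25·0.2) = 1 + j5 → |·| ≈ 5.099, ∠ ≈ 78.69°
|T| = 250 · 1.4142 / (5.099) ≈ 69.337
Gain = 20 log₁₀(69.337) ≈ 36.82 dB
∠T = (45.00°) − (78.69°) = -33.69°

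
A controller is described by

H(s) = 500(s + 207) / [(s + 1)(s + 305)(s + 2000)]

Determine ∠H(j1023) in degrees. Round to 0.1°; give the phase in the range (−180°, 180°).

-111.9°

At s = jω = j1023:
zero (s+207): 207 + j1023 → |·| = √(207²+1023²) = √1089378 ≈ 1043.7, ∠ = arctan(1023/207) ≈ 78.56°
pole (s+1): 1 + j1023 → |·| = √(1²+1023²) = √1046530 ≈ 1023, ∠ = arctan(1023/1) ≈ 89.94°
pole (s+305): 305 + j1023 → |·| = √(305²+1023²) = √1139554 ≈ 1067.5, ∠ = arctan(1023/305) ≈ 73.40°
pole (s+2000): 2000 + j1023 → |·| = √(2000²+1023²) = √5046529 ≈ 2246.4, ∠ = arctan(1023/2000) ≈ 27.09°
∠H = 78.56° − 190.43° = -111.87°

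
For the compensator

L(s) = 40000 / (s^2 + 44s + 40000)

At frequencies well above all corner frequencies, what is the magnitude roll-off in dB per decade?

-40 dB/decade

Each pole contributes −20 dB/decade at high frequency; each zero contributes +20 dB/decade.
Net: 0 zero(s) − 2 pole(s) → -40 dB/decade.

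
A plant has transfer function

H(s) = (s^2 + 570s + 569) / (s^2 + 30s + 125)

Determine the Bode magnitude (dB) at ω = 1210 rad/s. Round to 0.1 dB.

Substitute s = j1210:
Numerator: (j1210)^2 + 570(j1210) + 569 = -1463531 + j689700
Denominator: (j1210)^2 + 30(j1210) + 125 = -1463975 + j36300
|N| = √(1463531² + 689700²) ≈ 1.6179e+06, ∠N ≈ 154.77°
|D| = √(1463975² + 36300²) ≈ 1.4644e+06, ∠D ≈ 178.58°
|H| = 1.6179e+06 / 1.4644e+06 ≈ 1.1048
Gain = 20 log₁₀(1.1048) ≈ 0.87 dB

0.9 dB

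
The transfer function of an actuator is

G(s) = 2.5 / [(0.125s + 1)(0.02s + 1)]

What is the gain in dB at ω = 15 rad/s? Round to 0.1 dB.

1.0 dB

At ω = 15 rad/s:
pole (1 + j15·0.125) = 1 + j1.875 → |·| ≈ 2.125, ∠ ≈ 61.93°
pole (1 + j15·0.02) = 1 + j0.3 → |·| ≈ 1.044, ∠ ≈ 16.70°
|G| = 2.5 · 1 / (2.125 · 1.044) ≈ 1.1269
Gain = 20 log₁₀(1.1269) ≈ 1.04 dB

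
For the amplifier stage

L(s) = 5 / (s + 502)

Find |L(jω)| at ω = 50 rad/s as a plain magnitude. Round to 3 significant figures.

Substitute s = j50:
Numerator: 5 = 5 + j0
Denominator: (j50) + 502 = 502 + j50
|N| = √(5² + 0²) ≈ 5, ∠N ≈ 0.00°
|D| = √(502² + 50²) ≈ 504.48, ∠D ≈ 5.69°
|L| = 5 / 504.48 ≈ 0.0099112

0.00991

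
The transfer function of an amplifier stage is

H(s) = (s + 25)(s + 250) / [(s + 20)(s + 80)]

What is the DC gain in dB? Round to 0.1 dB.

H(0) = 1·25·250 / (20·80) ≈ 3.9062
20 log₁₀(3.9062) ≈ 11.84 dB

11.8 dB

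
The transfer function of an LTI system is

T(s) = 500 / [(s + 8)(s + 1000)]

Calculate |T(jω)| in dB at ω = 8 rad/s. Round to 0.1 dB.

At s = jω = j8:
pole (s+8): 8 + j8 → |·| = √(8²+8²) = √128 ≈ 11.314, ∠ = arctan(8/8) ≈ 45.00°
pole (s+1000): 1000 + j8 → |·| = √(1000²+8²) = √1000064 ≈ 1000, ∠ = arctan(8/1000) ≈ 0.46°
|T| = 500 / 11314 ≈ 0.044193
Gain = 20 log₁₀(0.044193) ≈ -27.09 dB

-27.1 dB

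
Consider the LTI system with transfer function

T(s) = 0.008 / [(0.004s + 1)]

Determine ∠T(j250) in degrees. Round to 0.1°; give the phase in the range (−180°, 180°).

At ω = 250 rad/s:
pole (1 + j250·0.004) = 1 + j1 → |·| ≈ 1.4142, ∠ ≈ 45.00°
∠T = (0°) − (45.00°) = -45.00°

-45.0°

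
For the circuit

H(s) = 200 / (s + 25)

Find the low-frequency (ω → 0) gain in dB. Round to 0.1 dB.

H(0) = 200 / 25 = 8
20 log₁₀(8) ≈ 18.06 dB

18.1 dB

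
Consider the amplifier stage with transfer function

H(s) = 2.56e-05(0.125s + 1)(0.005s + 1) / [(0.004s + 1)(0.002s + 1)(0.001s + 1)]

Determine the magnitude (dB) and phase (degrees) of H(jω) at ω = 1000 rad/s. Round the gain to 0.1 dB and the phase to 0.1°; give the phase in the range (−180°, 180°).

-58.1 dB, -16.2°

At ω = 1000 rad/s:
zero (1 + j1000·0.125) = 1 + j125 → |·| ≈ 125, ∠ ≈ 89.54°
zero (1 + j1000·0.005) = 1 + j5 → |·| ≈ 5.099, ∠ ≈ 78.69°
pole (1 + j1000·0.004) = 1 + j4 → |·| ≈ 4.1231, ∠ ≈ 75.96°
pole (1 + j1000·0.002) = 1 + j2 → |·| ≈ 2.2361, ∠ ≈ 63.43°
pole (1 + j1000·0.001) = 1 + j1 → |·| ≈ 1.4142, ∠ ≈ 45.00°
|H| = 2.56e-05 · 125 · 5.099 / (4.1231 · 2.2361 · 1.4142) ≈ 0.0012514
Gain = 20 log₁₀(0.0012514) ≈ -58.05 dB
∠H = (89.54° + 78.69°) − (75.96° + 63.43° + 45.00°) = -16.16°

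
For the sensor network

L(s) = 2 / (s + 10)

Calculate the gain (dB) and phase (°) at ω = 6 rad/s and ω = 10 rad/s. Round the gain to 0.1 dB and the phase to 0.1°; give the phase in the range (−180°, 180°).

ω = 6: -15.3 dB, -31.0°; ω = 10: -17.0 dB, -45.0°

Substitute s = j6:
Numerator: 2 = 2 + j0
Denominator: (j6) + 10 = 10 + j6
|N| = √(2² + 0²) ≈ 2, ∠N ≈ 0.00°
|D| = √(10² + 6²) ≈ 11.662, ∠D ≈ 30.96°
|L| = 2 / 11.662 ≈ 0.1715
Gain = 20 log₁₀(0.1715) ≈ -15.31 dB
∠L = 0.00° − 30.96° = -30.96°

Substitute s = j10:
Numerator: 2 = 2 + j0
Denominator: (j10) + 10 = 10 + j10
|N| = √(2² + 0²) ≈ 2, ∠N ≈ 0.00°
|D| = √(10² + 10²) ≈ 14.142, ∠D ≈ 45.00°
|L| = 2 / 14.142 ≈ 0.14142
Gain = 20 log₁₀(0.14142) ≈ -16.99 dB
∠L = 0.00° − 45.00° = -45.00°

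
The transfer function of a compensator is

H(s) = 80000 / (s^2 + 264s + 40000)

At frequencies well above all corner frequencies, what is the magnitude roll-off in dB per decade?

Each pole contributes −20 dB/decade at high frequency; each zero contributes +20 dB/decade.
Net: 0 zero(s) − 2 pole(s) → -40 dB/decade.

-40 dB/decade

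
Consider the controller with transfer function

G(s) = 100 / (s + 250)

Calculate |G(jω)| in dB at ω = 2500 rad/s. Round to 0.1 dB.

-28.0 dB

At s = jω = j2500:
pole (s+250): 250 + j2500 → |·| = √(250²+2500²) = √6312500 ≈ 2512.5, ∠ = arctan(2500/250) ≈ 84.29°
|G| = 100 / 2512.5 ≈ 0.039801
Gain = 20 log₁₀(0.039801) ≈ -28.00 dB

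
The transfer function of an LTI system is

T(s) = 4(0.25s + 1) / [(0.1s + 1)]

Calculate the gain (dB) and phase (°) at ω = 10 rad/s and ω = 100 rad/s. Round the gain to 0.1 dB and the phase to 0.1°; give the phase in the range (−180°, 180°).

At ω = 10 rad/s:
zero (1 + j10·0.25) = 1 + j2.5 → |·| ≈ 2.6926, ∠ ≈ 68.20°
pole (1 + j10·0.1) = 1 + j1 → |·| ≈ 1.4142, ∠ ≈ 45.00°
|T| = 4 · 2.6926 / (1.4142) ≈ 7.6159
Gain = 20 log₁₀(7.6159) ≈ 17.63 dB
∠T = (68.20°) − (45.00°) = 23.20°

At ω = 100 rad/s:
zero (1 + j100·0.25) = 1 + j25 → |·| ≈ 25.02, ∠ ≈ 87.71°
pole (1 + j100·0.1) = 1 + j10 → |·| ≈ 10.05, ∠ ≈ 84.29°
|T| = 4 · 25.02 / (10.05) ≈ 9.9582
Gain = 20 log₁₀(9.9582) ≈ 19.96 dB
∠T = (87.71°) − (84.29°) = 3.42°

ω = 10: 17.6 dB, 23.2°; ω = 100: 20.0 dB, 3.4°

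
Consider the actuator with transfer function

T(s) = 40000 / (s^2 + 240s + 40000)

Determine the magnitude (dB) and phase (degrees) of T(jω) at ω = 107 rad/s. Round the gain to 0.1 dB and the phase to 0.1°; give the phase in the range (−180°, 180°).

At s = jω = j107:
quadratic: (j107)² + 240·j107 + 40000 = 28551 + j25680 → |·| ≈ 38401, ∠ ≈ 41.97°
|T| = 40000 / 38401 ≈ 1.0416
Gain = 20 log₁₀(1.0416) ≈ 0.35 dB
∠T = 0.00° − 41.97° = -41.97°

0.4 dB, -42.0°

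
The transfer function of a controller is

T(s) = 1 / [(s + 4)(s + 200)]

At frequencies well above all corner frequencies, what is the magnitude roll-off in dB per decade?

-40 dB/decade

Each pole contributes −20 dB/decade at high frequency; each zero contributes +20 dB/decade.
Net: 0 zero(s) − 2 pole(s) → -40 dB/decade.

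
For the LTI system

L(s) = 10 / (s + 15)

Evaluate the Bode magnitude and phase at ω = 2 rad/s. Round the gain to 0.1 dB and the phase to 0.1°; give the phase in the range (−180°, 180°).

Substitute s = j2:
Numerator: 10 = 10 + j0
Denominator: (j2) + 15 = 15 + j2
|N| = √(10² + 0²) ≈ 10, ∠N ≈ 0.00°
|D| = √(15² + 2²) ≈ 15.133, ∠D ≈ 7.59°
|L| = 10 / 15.133 ≈ 0.66081
Gain = 20 log₁₀(0.66081) ≈ -3.60 dB
∠L = 0.00° − 7.59° = -7.59°

-3.6 dB, -7.6°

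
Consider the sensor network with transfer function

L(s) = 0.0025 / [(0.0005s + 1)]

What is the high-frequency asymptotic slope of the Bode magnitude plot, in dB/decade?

-20 dB/decade

Each pole contributes −20 dB/decade at high frequency; each zero contributes +20 dB/decade.
Net: 0 zero(s) − 1 pole(s) → -20 dB/decade.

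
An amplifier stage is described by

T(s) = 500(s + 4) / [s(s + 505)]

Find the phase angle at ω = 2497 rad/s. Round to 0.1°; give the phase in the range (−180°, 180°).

At s = jω = j2497:
zero (s+4): 4 + j2497 → |·| = √(4²+2497²) = √6235025 ≈ 2497, ∠ = arctan(2497/4) ≈ 89.91°
pole (s+505): 505 + j2497 → |·| = √(505²+2497²) = √6490034 ≈ 2547.6, ∠ = arctan(2497/505) ≈ 78.57°
pole at origin: |s| = 2497, ∠ = 90.00° (in denominator)
∠T = 89.91° − 168.57° = -78.66°

-78.7°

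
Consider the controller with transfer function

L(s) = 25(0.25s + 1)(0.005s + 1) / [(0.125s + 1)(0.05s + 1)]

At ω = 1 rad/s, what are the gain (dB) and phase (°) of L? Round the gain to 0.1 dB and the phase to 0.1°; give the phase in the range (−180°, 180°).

At ω = 1 rad/s:
zero (1 + j1·0.25) = 1 + j0.25 → |·| ≈ 1.0308, ∠ ≈ 14.04°
zero (1 + j1·0.005) = 1 + j0.005 → |·| ≈ 1, ∠ ≈ 0.29°
pole (1 + j1·0.125) = 1 + j0.125 → |·| ≈ 1.0078, ∠ ≈ 7.13°
pole (1 + j1·0.05) = 1 + j0.05 → |·| ≈ 1.0012, ∠ ≈ 2.86°
|L| = 25 · 1.0308 · 1 / (1.0078 · 1.0012) ≈ 25.54
Gain = 20 log₁₀(25.54) ≈ 28.14 dB
∠L = (14.04° + 0.29°) − (7.13° + 2.86°) = 4.34°

28.1 dB, 4.3°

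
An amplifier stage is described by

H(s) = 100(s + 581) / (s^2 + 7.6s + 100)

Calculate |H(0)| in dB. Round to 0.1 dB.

55.3 dB

H(0) = 100·581 / 100 = 581
20 log₁₀(581) ≈ 55.28 dB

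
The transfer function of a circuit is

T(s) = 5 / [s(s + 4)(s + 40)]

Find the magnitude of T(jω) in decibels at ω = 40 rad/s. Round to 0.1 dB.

At s = jω = j40:
pole (s+4): 4 + j40 → |·| = √(4²+40²) = √1616 ≈ 40.2, ∠ = arctan(40/4) ≈ 84.29°
pole (s+40): 40 + j40 → |·| = √(40²+40²) = √3200 ≈ 56.569, ∠ = arctan(40/40) ≈ 45.00°
pole at origin: |s| = 40, ∠ = 90.00° (in denominator)
|T| = 5 / 90963 ≈ 5.4967e-05
Gain = 20 log₁₀(5.4967e-05) ≈ -85.20 dB

-85.2 dB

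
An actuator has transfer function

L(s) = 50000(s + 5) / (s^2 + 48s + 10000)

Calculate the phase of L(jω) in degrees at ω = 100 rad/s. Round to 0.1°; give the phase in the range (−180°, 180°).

-2.9°

At s = jω = j100:
zero (s+5): 5 + j100 → |·| = √(5²+100²) = √10025 ≈ 100.12, ∠ = arctan(100/5) ≈ 87.14°
quadratic: (j100)² + 48·j100 + 10000 = 0 + j4800 → |·| ≈ 4800, ∠ ≈ 90.00°
∠L = 87.14° − 90.00° = -2.86°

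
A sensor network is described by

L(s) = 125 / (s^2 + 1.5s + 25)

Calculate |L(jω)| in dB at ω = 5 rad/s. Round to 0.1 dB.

24.4 dB

At s = jω = j5:
quadratic: (j5)² + 1.5·j5 + 25 = 0 + j7.5 → |·| ≈ 7.5, ∠ ≈ 90.00°
|L| = 125 / 7.5 ≈ 16.667
Gain = 20 log₁₀(16.667) ≈ 24.44 dB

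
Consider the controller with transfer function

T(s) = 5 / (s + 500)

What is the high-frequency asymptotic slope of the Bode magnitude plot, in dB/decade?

-20 dB/decade

Each pole contributes −20 dB/decade at high frequency; each zero contributes +20 dB/decade.
Net: 0 zero(s) − 1 pole(s) → -20 dB/decade.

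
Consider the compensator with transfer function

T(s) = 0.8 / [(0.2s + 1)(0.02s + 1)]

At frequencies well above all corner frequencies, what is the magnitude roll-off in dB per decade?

Each pole contributes −20 dB/decade at high frequency; each zero contributes +20 dB/decade.
Net: 0 zero(s) − 2 pole(s) → -40 dB/decade.

-40 dB/decade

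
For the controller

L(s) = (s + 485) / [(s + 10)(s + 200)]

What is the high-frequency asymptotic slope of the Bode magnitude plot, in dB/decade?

Each pole contributes −20 dB/decade at high frequency; each zero contributes +20 dB/decade.
Net: 1 zero(s) − 2 pole(s) → -20 dB/decade.

-20 dB/decade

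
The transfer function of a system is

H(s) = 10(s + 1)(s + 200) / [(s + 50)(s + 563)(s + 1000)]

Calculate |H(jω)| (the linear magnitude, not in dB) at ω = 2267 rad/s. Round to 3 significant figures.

0.00393

At s = jω = j2267:
zero (s+1): 1 + j2267 → |·| = √(1²+2267²) = √5139290 ≈ 2267, ∠ = arctan(2267/1) ≈ 89.97°
zero (s+200): 200 + j2267 → |·| = √(200²+2267²) = √5179289 ≈ 2275.8, ∠ = arctan(2267/200) ≈ 84.96°
pole (s+50): 50 + j2267 → |·| = √(50²+2267²) = √5141789 ≈ 2267.6, ∠ = arctan(2267/50) ≈ 88.74°
pole (s+563): 563 + j2267 → |·| = √(563²+2267²) = √5456258 ≈ 2335.9, ∠ = arctan(2267/563) ≈ 76.05°
pole (s+1000): 1000 + j2267 → |·| = √(1000²+2267²) = √6139289 ≈ 2477.8, ∠ = arctan(2267/1000) ≈ 66.20°
|H| = 10 · 5.1592e+06 / 1.3125e+10 ≈ 0.0039308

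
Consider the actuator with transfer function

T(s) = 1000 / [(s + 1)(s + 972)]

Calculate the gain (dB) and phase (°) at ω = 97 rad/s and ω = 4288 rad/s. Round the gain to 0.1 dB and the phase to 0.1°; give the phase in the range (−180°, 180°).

ω = 97: -39.5 dB, -95.1°; ω = 4288: -85.5 dB, -167.2°

At s = jω = j97:
pole (s+1): 1 + j97 → |·| = √(1²+97²) = √9410 ≈ 97.005, ∠ = arctan(97/1) ≈ 89.41°
pole (s+972): 972 + j97 → |·| = √(972²+97²) = √954193 ≈ 976.83, ∠ = arctan(97/972) ≈ 5.70°
|T| = 1000 / 94757 ≈ 0.010553
Gain = 20 log₁₀(0.010553) ≈ -39.53 dB
∠T = 0.00° − 95.11° = -95.11°

At s = jω = j4288:
pole (s+1): 1 + j4288 → |·| = √(1²+4288²) = √18386945 ≈ 4288, ∠ = arctan(4288/1) ≈ 89.99°
pole (s+972): 972 + j4288 → |·| = √(972²+4288²) = √19331728 ≈ 4396.8, ∠ = arctan(4288/972) ≈ 77.23°
|T| = 1000 / 1.8853e+07 ≈ 5.3042e-05
Gain = 20 log₁₀(5.3042e-05) ≈ -85.51 dB
∠T = 0.00° − 167.22° = -167.22°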